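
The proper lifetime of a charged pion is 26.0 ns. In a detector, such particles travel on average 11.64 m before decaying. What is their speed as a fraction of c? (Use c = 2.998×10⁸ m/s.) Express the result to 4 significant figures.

Let x = d/(cτ) = 11.64 m / (2.998×10⁸ m/s × 2.600×10^-8 s) = 1.4933. Since d = βγcτ, x = βγ = β/√(1−β²).
Solving: β² = x²/(1+x²) = 2.22994/3.22994 = 0.690397, so β = 0.8309.

0.8309c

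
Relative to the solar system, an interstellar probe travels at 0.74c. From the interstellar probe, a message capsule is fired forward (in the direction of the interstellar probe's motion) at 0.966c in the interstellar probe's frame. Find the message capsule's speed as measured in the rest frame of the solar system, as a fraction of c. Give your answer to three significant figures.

0.995c

In units of c, u = (u' + v)/(1 + u'v) with u' = 0.966 and v = 0.74.
Numerator: 0.966 + 0.74 = 1.706. Denominator: 1 + (0.966)(0.74) = 1.71484.
u = 1.706/1.71484 = 0.99485, so the speed is 0.995c.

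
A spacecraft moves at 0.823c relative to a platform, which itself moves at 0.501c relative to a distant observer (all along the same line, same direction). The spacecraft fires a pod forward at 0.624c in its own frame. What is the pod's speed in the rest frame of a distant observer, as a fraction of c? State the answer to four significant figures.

0.9852c

Apply u = (u'+v)/(1+u'v) twice. Pod in the platform frame: (0.624+0.823)/(1+0.624·0.823) = 1.447/1.513552 = 0.95603c.
That velocity, transformed to the rest frame of a distant observer: (0.95603+0.501)/(1+0.95603·0.501) = 1.45703/1.47897103 = 0.98516c.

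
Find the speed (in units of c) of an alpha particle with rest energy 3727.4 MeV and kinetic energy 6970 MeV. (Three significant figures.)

K = (γ−1)mc², so γ = 1 + 6970/3727.4 = 2.8699.
Then v/c = √(1 − γ⁻²) = √(1 − 0.121413) = √0.878587 = 0.937.

0.937c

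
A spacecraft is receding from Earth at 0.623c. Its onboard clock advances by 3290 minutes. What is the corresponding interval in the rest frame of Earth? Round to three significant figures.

With β = 0.623, γ = 1/√(1 − 0.623²) = 1/√0.611871 = 1.2784.
The onboard clock measures proper time, so the interval in the rest frame of Earth is dilated: Δt = γ·Δτ = 1.2784 × 3290 minutes = 4210 minutes.

4210 minutes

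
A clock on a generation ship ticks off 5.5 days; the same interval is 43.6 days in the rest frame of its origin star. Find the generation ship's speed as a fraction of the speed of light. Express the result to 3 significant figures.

γ = Δt/Δτ = 43.6/5.5 = 7.9273.
β = √(1 − 1/γ²) = √(1 − 0.0159129) = √0.9840871 = 0.992.

0.992c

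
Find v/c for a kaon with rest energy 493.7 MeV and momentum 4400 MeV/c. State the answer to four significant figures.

βγ = pc/(mc²) = 4400/493.7 = 8.9123.
Since γ² = 1 + (βγ)² = 80.4291, γ = √80.4291 = 8.96823, and β = (βγ)/γ = 8.9123/8.96823 = 0.9938.

0.9938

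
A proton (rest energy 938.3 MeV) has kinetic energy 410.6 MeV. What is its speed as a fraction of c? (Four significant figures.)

0.7184c

K = (γ−1)mc², so γ = 1 + 410.6/938.3 = 1.4376.
Then v/c = √(1 − γ⁻²) = √(1 − 0.483865) = √0.516135 = 0.7184.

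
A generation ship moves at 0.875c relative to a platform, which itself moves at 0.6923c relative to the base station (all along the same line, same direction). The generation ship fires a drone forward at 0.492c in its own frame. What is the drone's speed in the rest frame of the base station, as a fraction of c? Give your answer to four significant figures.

0.9918c

Apply u = (u'+v)/(1+u'v) twice. Drone in the platform frame: (0.492+0.875)/(1+0.492·0.875) = 1.367/1.4305 = 0.95561c.
That velocity, transformed to the rest frame of the base station: (0.95561+0.6923)/(1+0.95561·0.6923) = 1.64791/1.661568803 = 0.99178c.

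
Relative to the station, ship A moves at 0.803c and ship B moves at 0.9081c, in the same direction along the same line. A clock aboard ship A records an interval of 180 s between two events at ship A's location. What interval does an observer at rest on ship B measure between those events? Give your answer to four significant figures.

195.3 s

Transform ship A's velocity into ship B's frame: (0.803 − 0.9081)/(1 − 0.803·0.9081) = −0.1051/0.2707957, so the relative speed is 0.38812c.
γ for this relative speed: γ = 1/√(1 − 0.150637) = 1.0851.
The clock on ship A records proper time, so ship B measures Δt = γΔτ = 1.0851 × 180 = 195.3 s.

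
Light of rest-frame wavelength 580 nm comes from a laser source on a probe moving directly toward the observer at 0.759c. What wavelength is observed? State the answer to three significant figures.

Relativistic Doppler for wavelength: λ_obs = λ_src · √((1−β)/(1+β)).
With β = 0.759: factor = √(0.241/1.759) = 0.37015.
λ_obs = 580 × 0.37015 = 215 nm.

215 nm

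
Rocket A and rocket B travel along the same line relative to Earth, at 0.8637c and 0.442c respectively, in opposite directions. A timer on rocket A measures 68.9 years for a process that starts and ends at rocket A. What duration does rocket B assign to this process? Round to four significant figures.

Speed of rocket A in rocket B's frame: u = (v_A + v_B)/(1 + v_A v_B/c²) = (0.8637 + 0.442)/(1 + 0.8637×0.442) = 1.3057/1.3817554 = 0.94496; |u| = 0.94496c.
γ for this relative speed: γ = 1/√(1 − 0.892949) = 3.0564.
The clock on rocket A records proper time, so rocket B measures Δt = γΔτ = 3.0564 × 68.9 = 210.6 years.

210.6 years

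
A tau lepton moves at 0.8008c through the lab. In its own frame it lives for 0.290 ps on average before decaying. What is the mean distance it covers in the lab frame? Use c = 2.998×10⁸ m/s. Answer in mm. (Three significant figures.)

β² = 0.64128064, so γ = 1/√0.35871936 = 1.6696.
Lab-frame lifetime: Δt = γτ = 1.6696 × 0.290 ps = 0.48418 ps.
Distance: d = vΔt = 0.8008 × 2.998×10⁸ m/s × 4.8418×10^-13 s = 1.16×10^-4 m = 0.116 mm.

0.116 mm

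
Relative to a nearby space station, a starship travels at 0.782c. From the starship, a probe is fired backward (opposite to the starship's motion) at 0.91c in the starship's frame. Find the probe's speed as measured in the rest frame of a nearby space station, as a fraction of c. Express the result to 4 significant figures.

In units of c, u = (u' + v)/(1 + u'v) with u' = −0.91 and v = 0.782.
Numerator: −0.91 + 0.782 = −0.128. Denominator: 1 + (−0.91)(0.782) = 0.28838.
u = −0.128/0.28838 = −0.44386, so the speed is 0.4439c.

0.4439c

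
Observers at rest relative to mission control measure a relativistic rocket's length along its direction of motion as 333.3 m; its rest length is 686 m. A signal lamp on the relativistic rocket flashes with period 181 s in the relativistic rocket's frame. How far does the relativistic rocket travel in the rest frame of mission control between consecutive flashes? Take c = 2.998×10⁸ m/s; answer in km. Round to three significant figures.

9.76×10^7 km

Length contraction gives γ = L₀/L = 686/333.3 = 2.05821.
β = √(1 − 1/γ²) = 0.87404. Lab-frame period = γτ = 2.05821×181 s = 372.54 s. Distance = βc × γτ = 0.87404 × 2.998×10⁸ m/s × 372.54 s = 9.7619×10^10 m = 9.76×10^7 km.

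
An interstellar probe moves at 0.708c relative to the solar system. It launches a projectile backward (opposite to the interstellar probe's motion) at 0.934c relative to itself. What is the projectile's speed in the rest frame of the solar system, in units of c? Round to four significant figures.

Relativistic velocity addition: u = (u' + v)/(1 + u'v/c²), with u' = −0.934c and v = 0.708c.
Numerator: −0.934 + 0.708 = −0.226. Denominator: 1 + (−0.934)(0.708) = 0.338728.
u = −0.226/0.338728 = −0.6672, so the speed is 0.6672c.

0.6672c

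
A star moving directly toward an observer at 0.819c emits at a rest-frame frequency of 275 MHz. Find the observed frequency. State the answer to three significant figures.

872 MHz

Relativistic Doppler (source moving toward): f_obs = f_src · √((1+β)/(1−β)).
With β = 0.819: factor = √(1.819/0.181) = 3.1701.
f_obs = 275 × 3.1701 = 872 MHz.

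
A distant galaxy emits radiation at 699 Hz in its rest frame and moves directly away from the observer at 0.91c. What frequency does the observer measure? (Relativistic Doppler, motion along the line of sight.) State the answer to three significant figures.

Relativistic Doppler (source moving away): f_obs = f_src · √((1−β)/(1+β)).
With β = 0.91: factor = √(0.09/1.91) = 0.21707.
f_obs = 699 × 0.21707 = 152 Hz.

152 Hz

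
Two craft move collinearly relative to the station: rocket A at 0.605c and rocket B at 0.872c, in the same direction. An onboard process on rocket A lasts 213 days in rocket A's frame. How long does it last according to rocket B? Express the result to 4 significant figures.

Transform rocket A's velocity into rocket B's frame: (0.605 − 0.872)/(1 − 0.605·0.872) = −0.267/0.47244, so the relative speed is 0.56515c.
γ for this relative speed: γ = 1/√(1 − 0.319395) = 1.2121.
Rocket A's interval is proper; time dilation gives Δt_B = γΔτ = 1.2121 × 213 days = 258.2 days.

258.2 days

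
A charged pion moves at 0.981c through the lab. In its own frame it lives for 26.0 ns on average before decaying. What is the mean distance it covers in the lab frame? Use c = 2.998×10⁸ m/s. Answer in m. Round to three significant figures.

39.4 m

γ = 1/√(1 − β²) = 1/√(1 − 0.962361) = 1/√0.037639 = 1/0.194008 = 5.1544.
Lab-frame lifetime: Δt = γτ = 5.1544 × 26.0 ns = 134.01 ns.
Distance: d = vΔt = 0.981 × 2.998×10⁸ m/s × 1.3401×10^-7 s = 39.4 m.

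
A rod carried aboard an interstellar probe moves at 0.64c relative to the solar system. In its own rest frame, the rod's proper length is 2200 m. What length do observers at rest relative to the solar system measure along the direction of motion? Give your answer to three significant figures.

1690 m

γ = 1/√(1 − β²) = 1/√(1 − 0.4096) = 1/√0.5904 = 1/0.768375 = 1.3014.
Along the direction of motion the measured length is L₀/γ = 2200/1.3014 = 1690 m.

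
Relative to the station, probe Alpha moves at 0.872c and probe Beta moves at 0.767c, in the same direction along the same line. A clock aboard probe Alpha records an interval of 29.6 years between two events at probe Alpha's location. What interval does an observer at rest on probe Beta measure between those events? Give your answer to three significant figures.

Transform probe Alpha's velocity into probe Beta's frame: (0.872 − 0.767)/(1 − 0.872·0.767) = 0.105/0.331176, so the relative speed is 0.31705c.
γ for this relative speed: γ = 1/√(1 − 0.100521) = 1.0544.
The clock on probe Alpha records proper time, so probe Beta measures Δt = γΔτ = 1.0544 × 29.6 = 31.2 years.

31.2 years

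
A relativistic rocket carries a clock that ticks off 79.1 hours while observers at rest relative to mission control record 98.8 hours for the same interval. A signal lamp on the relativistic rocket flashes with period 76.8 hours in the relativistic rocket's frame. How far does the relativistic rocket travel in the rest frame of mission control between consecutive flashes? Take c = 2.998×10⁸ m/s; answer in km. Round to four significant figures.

6.204×10^10 km

From Δt = γΔτ: γ = 98.8/79.1 = 1.24905.
β = √(1 − 1/γ²) = 0.59919. Lab-frame period = γτ = 1.24905×76.8 hours = 95.927 hours. Distance = βc × γτ = 0.59919 × 2.998×10⁸ m/s × 345337.2 s = 6.2035×10^13 m = 6.204×10^10 km.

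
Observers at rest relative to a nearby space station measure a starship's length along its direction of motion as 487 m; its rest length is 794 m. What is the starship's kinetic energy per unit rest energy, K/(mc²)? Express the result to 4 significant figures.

0.6304

Length contraction gives γ = L₀/L = 794/487 = 1.63039.
Since K = (γ−1)mc², K/(mc²) = 1.63039 − 1 = 0.6304.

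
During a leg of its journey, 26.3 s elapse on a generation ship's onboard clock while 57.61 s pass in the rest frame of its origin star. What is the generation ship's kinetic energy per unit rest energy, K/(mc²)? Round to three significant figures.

γ = Δt/Δτ = 57.61/26.3 = 2.19049.
Since K = (γ−1)mc², K/(mc²) = 2.19049 − 1 = 1.19.

1.19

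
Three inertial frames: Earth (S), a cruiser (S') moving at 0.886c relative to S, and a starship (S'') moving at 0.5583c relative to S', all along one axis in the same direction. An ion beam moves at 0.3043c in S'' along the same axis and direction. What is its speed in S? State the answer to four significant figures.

First combine the ion beam and starship (S''→S'): u₁ = (0.3043 + 0.5583)/(1 + 0.3043×0.5583) = 0.8626/1.16989069 = 0.73733.
Then combine with the cruiser (S'→S): u = (0.73733 + 0.886)/(1 + 0.73733×0.886) = 1.62333/1.65327438 = 0.98189.

0.9819c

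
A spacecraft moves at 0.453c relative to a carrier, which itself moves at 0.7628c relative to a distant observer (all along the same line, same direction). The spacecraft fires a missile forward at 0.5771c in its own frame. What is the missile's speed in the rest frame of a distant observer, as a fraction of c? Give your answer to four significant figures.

Compose velocities in two stages. Stage 1 (into S'): u₁ = (0.5771+0.453)/(1+0.5771×0.453) = 0.81662.
Stage 2 (into S): u = (0.81662+0.7628)/(1+0.81662×0.7628) = 0.9732, so the speed is 0.9732c.

0.9732c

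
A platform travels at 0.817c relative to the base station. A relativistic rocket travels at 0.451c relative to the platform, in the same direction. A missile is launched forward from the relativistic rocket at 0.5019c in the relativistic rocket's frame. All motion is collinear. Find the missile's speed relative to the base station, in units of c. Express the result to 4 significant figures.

First combine the missile and relativistic rocket (S''→S'): u₁ = (0.5019 + 0.451)/(1 + 0.5019×0.451) = 0.9529/1.2263569 = 0.77702.
Then combine with the platform (S'→S): u = (0.77702 + 0.817)/(1 + 0.77702×0.817) = 1.59402/1.63482534 = 0.97504.

0.9750c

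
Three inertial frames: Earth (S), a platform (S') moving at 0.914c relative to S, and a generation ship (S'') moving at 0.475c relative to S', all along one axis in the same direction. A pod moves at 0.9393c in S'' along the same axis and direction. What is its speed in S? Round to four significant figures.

0.9990c

First combine the pod and generation ship (S''→S'): u₁ = (0.9393 + 0.475)/(1 + 0.9393×0.475) = 1.4143/1.4461675 = 0.97796.
Then combine with the platform (S'→S): u = (0.97796 + 0.914)/(1 + 0.97796×0.914) = 1.89196/1.89385544 = 0.999.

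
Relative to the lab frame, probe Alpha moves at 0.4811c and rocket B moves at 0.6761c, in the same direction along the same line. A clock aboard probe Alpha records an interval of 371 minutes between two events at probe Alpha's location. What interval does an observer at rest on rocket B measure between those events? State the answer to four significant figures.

Transform probe Alpha's velocity into rocket B's frame: (0.4811 − 0.6761)/(1 − 0.4811·0.6761) = −0.195/0.67472829, so the relative speed is 0.28901c.
γ for this relative speed: γ = 1/√(1 − 0.0835268) = 1.0446.
The clock on probe Alpha records proper time, so rocket B measures Δt = γΔτ = 1.0446 × 371 = 387.5 minutes.

387.5 minutes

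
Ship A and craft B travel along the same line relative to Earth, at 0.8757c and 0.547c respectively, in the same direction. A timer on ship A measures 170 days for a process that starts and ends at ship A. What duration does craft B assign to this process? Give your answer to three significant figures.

219 days

Speed of ship A in craft B's frame: u = (v_A − v_B)/(1 − v_A v_B/c²) = (0.8757 − 0.547)/(1 − 0.8757×0.547) = 0.3287/0.5209921 = 0.63091; |u| = 0.63091c.
γ for this relative speed: γ = 1/√(1 − 0.398047) = 1.2889.
The clock on ship A records proper time, so craft B measures Δt = γΔτ = 1.2889 × 170 = 219 days.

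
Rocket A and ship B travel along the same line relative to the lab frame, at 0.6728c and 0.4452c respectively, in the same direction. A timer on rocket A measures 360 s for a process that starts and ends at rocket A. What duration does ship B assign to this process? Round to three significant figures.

381 s

Speed of rocket A in ship B's frame: u = (v_A − v_B)/(1 − v_A v_B/c²) = (0.6728 − 0.4452)/(1 − 0.6728×0.4452) = 0.2276/0.70046944 = 0.32492; |u| = 0.32492c.
γ for this relative speed: γ = 1/√(1 − 0.105573) = 1.0574.
Rocket A's interval is proper; time dilation gives Δt_B = γΔτ = 1.0574 × 360 s = 381 s.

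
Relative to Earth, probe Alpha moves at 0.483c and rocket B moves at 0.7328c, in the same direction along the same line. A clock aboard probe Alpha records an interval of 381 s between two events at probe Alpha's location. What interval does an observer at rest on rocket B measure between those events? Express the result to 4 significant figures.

413.1 s

The velocity of probe Alpha relative to rocket B is (0.483 − 0.7328)c / (1 − 0.483×0.7328) = −0.38665c; relative speed 0.38665c.
γ for this relative speed: γ = 1/√(1 − 0.149498) = 1.0843.
Probe Alpha's interval is proper; time dilation gives Δt_B = γΔτ = 1.0843 × 381 s = 413.1 s.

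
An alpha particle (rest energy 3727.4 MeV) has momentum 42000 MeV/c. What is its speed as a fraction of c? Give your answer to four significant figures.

0.9961c

pc/(mc²) = 42000/3727.4 = 11.268 = βγ = β/√(1−β²).
So β² = x²/(1 + x²) with x = 11.268: x² = 126.968, β² = 126.968/127.968 = 0.992186, β = 0.9961.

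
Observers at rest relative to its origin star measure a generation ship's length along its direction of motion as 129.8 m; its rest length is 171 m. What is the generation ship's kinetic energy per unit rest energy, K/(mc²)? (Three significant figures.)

0.317

γ = L₀/L = 171/129.8 = 1.31741.
K/(mc²) = γ − 1 = 1.31741 − 1 = 0.317.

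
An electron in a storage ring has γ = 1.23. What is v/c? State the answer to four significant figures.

β = √(1 − 1/γ²) = √(1 − 1/1.5129) = √0.339018 = 0.5823.

0.5823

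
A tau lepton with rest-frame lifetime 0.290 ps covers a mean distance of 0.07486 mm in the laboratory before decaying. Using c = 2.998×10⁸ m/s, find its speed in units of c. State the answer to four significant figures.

d = βγcτ ⇒ βγ = d/(cτ) = 7.486×10^-5 m / (8.6942×10^-5 m) = 0.86103.
β = (βγ)/√(1+(βγ)²) = 0.86103/√1.741373 = 0.6525.

0.6525c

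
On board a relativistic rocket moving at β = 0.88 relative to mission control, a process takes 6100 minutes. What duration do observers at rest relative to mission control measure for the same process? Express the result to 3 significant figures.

12800 minutes

Lorentz factor: γ = (1 − 0.7744)^(−1/2) = 2.1054.
The onboard clock measures proper time, so the interval in the rest frame of mission control is dilated: Δt = γ·Δτ = 2.1054 × 6100 minutes = 12800 minutes.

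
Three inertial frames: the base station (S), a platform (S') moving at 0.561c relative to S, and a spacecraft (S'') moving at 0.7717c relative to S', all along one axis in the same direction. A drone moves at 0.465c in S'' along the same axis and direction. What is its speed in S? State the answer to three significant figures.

0.974c

First combine the drone and spacecraft (S''→S'): u₁ = (0.465 + 0.7717)/(1 + 0.465×0.7717) = 1.2367/1.3588405 = 0.91011.
Then combine with the platform (S'→S): u = (0.91011 + 0.561)/(1 + 0.91011×0.561) = 1.47111/1.51057171 = 0.97388.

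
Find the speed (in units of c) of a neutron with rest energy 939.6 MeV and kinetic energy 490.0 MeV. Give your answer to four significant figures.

K = (γ−1)mc², so γ = 1 + 490.0/939.6 = 1.5215.
Then v/c = √(1 − γ⁻²) = √(1 − 0.431972) = √0.568028 = 0.7537.

0.7537c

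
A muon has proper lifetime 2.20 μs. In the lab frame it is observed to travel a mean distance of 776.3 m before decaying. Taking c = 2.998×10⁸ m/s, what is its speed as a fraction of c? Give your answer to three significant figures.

0.762c

d = βγcτ ⇒ βγ = d/(cτ) = 776.3 m / (659.56 m) = 1.177.
β = (βγ)/√(1+(βγ)²) = 1.177/√2.38533 = 0.762.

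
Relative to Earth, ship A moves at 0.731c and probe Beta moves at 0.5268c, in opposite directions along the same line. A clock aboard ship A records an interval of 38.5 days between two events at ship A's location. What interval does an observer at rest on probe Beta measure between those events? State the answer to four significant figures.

91.94 days

Speed of ship A in probe Beta's frame: u = (v_A + v_B)/(1 + v_A v_B/c²) = (0.731 + 0.5268)/(1 + 0.731×0.5268) = 1.2578/1.3850908 = 0.9081; |u| = 0.9081c.
γ for this relative speed: γ = 1/√(1 − 0.824646) = 2.388.
Ship A's interval is proper; time dilation gives Δt_B = γΔτ = 2.388 × 38.5 days = 91.94 days.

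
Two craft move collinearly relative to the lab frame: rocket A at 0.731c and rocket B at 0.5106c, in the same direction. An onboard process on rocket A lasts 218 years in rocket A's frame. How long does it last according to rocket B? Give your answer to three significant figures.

Speed of rocket A in rocket B's frame: u = (v_A − v_B)/(1 − v_A v_B/c²) = (0.731 − 0.5106)/(1 − 0.731×0.5106) = 0.2204/0.6267514 = 0.35165; |u| = 0.35165c.
γ for this relative speed: γ = 1/√(1 − 0.123658) = 1.0682.
The clock on rocket A records proper time, so rocket B measures Δt = γΔτ = 1.0682 × 218 = 233 years.

233 years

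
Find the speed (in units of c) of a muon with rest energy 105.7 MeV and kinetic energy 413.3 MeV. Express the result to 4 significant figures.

K = (γ−1)mc², so γ = 1 + 413.3/105.7 = 4.9101.
Then v/c = √(1 − γ⁻²) = √(1 − 0.0414781) = √0.9585219 = 0.9790.

0.9790c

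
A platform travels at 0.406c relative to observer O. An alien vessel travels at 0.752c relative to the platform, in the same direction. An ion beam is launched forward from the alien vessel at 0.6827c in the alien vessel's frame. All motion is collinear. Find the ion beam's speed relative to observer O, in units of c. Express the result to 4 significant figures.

Apply u = (u'+v)/(1+u'v) twice. Ion beam in the platform frame: (0.6827+0.752)/(1+0.6827·0.752) = 1.4347/1.5133904 = 0.948c.
That velocity, transformed to the rest frame of observer O: (0.948+0.406)/(1+0.948·0.406) = 1.354/1.384888 = 0.9777c.

0.9777c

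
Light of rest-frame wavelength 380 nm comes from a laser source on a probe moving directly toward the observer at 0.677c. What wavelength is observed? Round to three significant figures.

Relativistic Doppler for wavelength: λ_obs = λ_src · √((1−β)/(1+β)).
With β = 0.677: factor = √(0.323/1.677) = 0.43887.
λ_obs = 380 × 0.43887 = 167 nm.

167 nm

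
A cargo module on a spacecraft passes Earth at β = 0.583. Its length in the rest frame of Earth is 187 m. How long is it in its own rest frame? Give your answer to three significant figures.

Lorentz factor: γ = (1 − 0.339889)^(−1/2) = 1.2308.
Proper length: L₀ = γ·L = 1.2308 × 187 = 230 m.

230 m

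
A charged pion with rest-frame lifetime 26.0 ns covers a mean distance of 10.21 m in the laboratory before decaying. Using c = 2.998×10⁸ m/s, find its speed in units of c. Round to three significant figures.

Let x = d/(cτ) = 10.21 m / (2.998×10⁸ m/s × 2.600×10^-8 s) = 1.3098. Since d = βγcτ, x = βγ = β/√(1−β²).
Solving: β² = x²/(1+x²) = 1.71558/2.71558 = 0.631755, so β = 0.795.

0.795c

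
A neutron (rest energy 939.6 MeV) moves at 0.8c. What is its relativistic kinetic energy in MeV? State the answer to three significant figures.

Lorentz factor: γ = (1 − 0.64)^(−1/2) = 1.66667.
Kinetic energy: K = (γ − 1)mc² = (1.66667 − 1) × 939.6 MeV = 0.66667 × 939.6 = 626 MeV.

626 MeV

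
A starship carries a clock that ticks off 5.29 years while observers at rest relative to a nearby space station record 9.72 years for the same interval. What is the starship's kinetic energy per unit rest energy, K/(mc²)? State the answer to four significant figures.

γ = Δt/Δτ = 9.72/5.29 = 1.83743.
K/(mc²) = γ − 1 = 1.83743 − 1 = 0.8374.

0.8374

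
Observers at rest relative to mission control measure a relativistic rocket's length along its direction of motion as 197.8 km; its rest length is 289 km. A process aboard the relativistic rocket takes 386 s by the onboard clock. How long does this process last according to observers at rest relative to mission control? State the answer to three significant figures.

564 s

γ = L₀/L = 289/197.8 = 1.46107.
The same γ dilates the second interval: 1.46107 × 386 s = 564 s.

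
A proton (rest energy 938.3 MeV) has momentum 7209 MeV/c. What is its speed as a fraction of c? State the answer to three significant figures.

0.992c

βγ = pc/(mc²) = 7209/938.3 = 7.683.
Since γ² = 1 + (βγ)² = 60.0285, γ = √60.0285 = 7.74781, and β = (βγ)/γ = 7.683/7.74781 = 0.992.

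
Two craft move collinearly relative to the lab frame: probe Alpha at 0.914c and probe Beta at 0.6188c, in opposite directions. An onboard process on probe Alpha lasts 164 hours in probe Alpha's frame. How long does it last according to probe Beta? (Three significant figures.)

The velocity of probe Alpha relative to probe Beta is (0.914 + 0.6188)c / (1 + 0.914×0.6188) = 0.97906c; relative speed 0.97906c.
At |u| = 0.97906c, γ = (1 − 0.958558)^(−1/2) = 4.9122.
Probe Alpha's interval is proper; time dilation gives Δt_B = γΔτ = 4.9122 × 164 hours = 806 hours.

806 hours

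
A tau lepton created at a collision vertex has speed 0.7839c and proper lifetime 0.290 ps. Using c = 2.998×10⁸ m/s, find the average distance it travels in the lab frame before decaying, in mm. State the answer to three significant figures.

γ = 1/√(1 − β²) = 1/√(1 − 0.61449921) = 1/√0.38550079 = 1/0.620887 = 1.6106.
Lab-frame lifetime: Δt = γτ = 1.6106 × 0.290 ps = 0.46707 ps.
Distance: d = vΔt = 0.7839 × 2.998×10⁸ m/s × 4.6707×10^-13 s = 1.10×10^-4 m = 0.110 mm.

0.110 mm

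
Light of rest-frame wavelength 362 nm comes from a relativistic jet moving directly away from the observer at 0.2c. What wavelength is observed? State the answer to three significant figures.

443 nm

Relativistic Doppler for wavelength: λ_obs = λ_src · √((1+β)/(1−β)).
With β = 0.2: factor = √(1.2/0.8) = 1.2247.
λ_obs = 362 × 1.2247 = 443 nm.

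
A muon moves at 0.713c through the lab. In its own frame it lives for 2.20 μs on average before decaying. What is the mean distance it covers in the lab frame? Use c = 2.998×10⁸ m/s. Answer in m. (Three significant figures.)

671 m

γ = 1/√(1 − β²) = 1/√(1 − 0.508369) = 1/√0.491631 = 1/0.701164 = 1.4262.
Lab-frame lifetime: Δt = γτ = 1.4262 × 2.20 μs = 3.1376 μs.
Distance: d = vΔt = 0.713 × 2.998×10⁸ m/s × 3.1376×10^-6 s = 671 m.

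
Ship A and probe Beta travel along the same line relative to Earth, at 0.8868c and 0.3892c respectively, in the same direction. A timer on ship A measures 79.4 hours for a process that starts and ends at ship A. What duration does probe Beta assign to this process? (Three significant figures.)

Transform ship A's velocity into probe Beta's frame: (0.8868 − 0.3892)/(1 − 0.8868·0.3892) = 0.4976/0.65485744, so the relative speed is 0.75986c.
γ for this relative speed: γ = 1/√(1 − 0.577387) = 1.5383.
The clock on ship A records proper time, so probe Beta measures Δt = γΔτ = 1.5383 × 79.4 = 122 hours.

122 hours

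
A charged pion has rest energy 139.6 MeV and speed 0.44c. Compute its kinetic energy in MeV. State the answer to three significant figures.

With β = 0.44, γ = 1/√(1 − 0.44²) = 1/√0.8064 = 1.11359.
Kinetic energy: K = (γ − 1)mc² = (1.11359 − 1) × 139.6 MeV = 0.11359 × 139.6 = 15.9 MeV.

15.9 MeV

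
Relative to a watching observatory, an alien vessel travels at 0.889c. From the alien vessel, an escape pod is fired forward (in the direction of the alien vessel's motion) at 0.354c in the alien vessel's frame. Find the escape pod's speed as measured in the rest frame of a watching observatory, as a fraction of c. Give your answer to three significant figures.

0.945c

In units of c, u = (u' + v)/(1 + u'v) with u' = 0.354 and v = 0.889.
Numerator: 0.354 + 0.889 = 1.243. Denominator: 1 + (0.354)(0.889) = 1.314706.
u = 1.243/1.314706 = 0.94546, so the speed is 0.945c.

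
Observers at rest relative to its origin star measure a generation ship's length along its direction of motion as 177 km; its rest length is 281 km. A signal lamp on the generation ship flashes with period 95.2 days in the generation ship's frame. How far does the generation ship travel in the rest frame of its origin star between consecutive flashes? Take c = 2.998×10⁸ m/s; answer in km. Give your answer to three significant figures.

From L = L₀/γ: γ = 281/177 = 1.58757.
β = √(1 − 1/γ²) = 0.77668. Lab-frame period = γτ = 1.58757×95.2 days = 151.14 days. Distance = βc × γτ = 0.77668 × 2.998×10⁸ m/s × 13058496 s = 3.0407×10^15 m = 3.04×10^12 km.

3.04×10^12 km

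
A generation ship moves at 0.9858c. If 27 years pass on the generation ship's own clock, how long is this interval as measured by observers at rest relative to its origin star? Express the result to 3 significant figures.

With β = 0.9858, γ = 1/√(1 − 0.9858²) = 1/√0.02819836 = 5.9551.
The onboard clock measures proper time, so the interval in the rest frame of its origin star is dilated: Δt = γ·Δτ = 5.9551 × 27 years = 161 years.

161 years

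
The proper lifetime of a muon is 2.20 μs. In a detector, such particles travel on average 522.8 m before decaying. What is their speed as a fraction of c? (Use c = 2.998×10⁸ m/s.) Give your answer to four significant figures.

0.6212c

Lab distance = (lab lifetime)·v = γτ·βc, so βγ = d/(cτ) = 522.8/(2.998×10⁸ × 2.200×10^-6) = 0.79265.
With βγ = 0.79265: γ² = 1 + (βγ)² = 1.628294, and β = (βγ)/γ = 0.79265/1.27605 = 0.6212.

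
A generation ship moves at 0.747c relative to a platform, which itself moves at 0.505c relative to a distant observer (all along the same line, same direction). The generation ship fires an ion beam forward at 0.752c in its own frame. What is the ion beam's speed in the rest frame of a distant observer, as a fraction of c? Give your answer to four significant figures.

0.9866c

Compose velocities in two stages. Stage 1 (into S'): u₁ = (0.752+0.747)/(1+0.752×0.747) = 0.95982.
Stage 2 (into S): u = (0.95982+0.505)/(1+0.95982×0.505) = 0.9866, so the speed is 0.9866c.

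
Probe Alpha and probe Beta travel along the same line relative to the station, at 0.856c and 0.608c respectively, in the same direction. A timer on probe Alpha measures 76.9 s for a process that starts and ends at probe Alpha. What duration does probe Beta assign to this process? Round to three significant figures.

89.8 s

Transform probe Alpha's velocity into probe Beta's frame: (0.856 − 0.608)/(1 − 0.856·0.608) = 0.248/0.479552, so the relative speed is 0.51715c.
γ for this relative speed: γ = 1/√(1 − 0.267444) = 1.1684.
The clock on probe Alpha records proper time, so probe Beta measures Δt = γΔτ = 1.1684 × 76.9 = 89.8 s.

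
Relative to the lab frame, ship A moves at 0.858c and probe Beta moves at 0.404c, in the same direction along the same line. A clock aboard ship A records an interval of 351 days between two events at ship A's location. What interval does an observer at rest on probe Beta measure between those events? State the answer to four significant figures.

488.1 days

Speed of ship A in probe Beta's frame: u = (v_A − v_B)/(1 − v_A v_B/c²) = (0.858 − 0.404)/(1 − 0.858×0.404) = 0.454/0.653368 = 0.69486; |u| = 0.69486c.
At |u| = 0.69486c, γ = (1 − 0.48283)^(−1/2) = 1.3905.
The clock on ship A records proper time, so probe Beta measures Δt = γΔτ = 1.3905 × 351 = 488.1 days.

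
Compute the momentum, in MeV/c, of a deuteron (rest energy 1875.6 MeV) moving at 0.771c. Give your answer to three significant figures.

2270 MeV/c

γ = 1/√(1 − β²) = 1/√(1 − 0.594441) = 1/√0.405559 = 1/0.636835 = 1.5703.
Momentum: p = γβ·mc = 1.5703 × 0.771 × 1875.6 MeV/c = 2270 MeV/c.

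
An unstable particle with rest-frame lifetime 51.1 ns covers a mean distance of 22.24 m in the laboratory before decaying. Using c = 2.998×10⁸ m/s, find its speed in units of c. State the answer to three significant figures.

0.824c

Let x = d/(cτ) = 22.24 m / (2.998×10⁸ m/s × 5.110×10^-8 s) = 1.4517. Since d = βγcτ, x = βγ = β/√(1−β²).
Solving: β² = x²/(1+x²) = 2.10743/3.10743 = 0.678191, so β = 0.824.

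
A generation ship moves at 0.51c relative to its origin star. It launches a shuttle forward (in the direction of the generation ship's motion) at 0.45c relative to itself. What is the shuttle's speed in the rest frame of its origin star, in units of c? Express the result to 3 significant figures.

In units of c, u = (u' + v)/(1 + u'v) with u' = 0.45 and v = 0.51.
Numerator: 0.45 + 0.51 = 0.96. Denominator: 1 + (0.45)(0.51) = 1.2295.
u = 0.96/1.2295 = 0.78081, so the speed is 0.781c.

0.781c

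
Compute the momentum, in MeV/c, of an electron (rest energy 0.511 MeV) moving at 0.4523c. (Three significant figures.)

γ = 1/√(1 − β²) = 1/√(1 − 0.20457529) = 1/√0.79542471 = 1/0.891866 = 1.1212.
Momentum: p = γβ·mc = 1.1212 × 0.4523 × 0.511 MeV/c = 0.259 MeV/c.

0.259 MeV/c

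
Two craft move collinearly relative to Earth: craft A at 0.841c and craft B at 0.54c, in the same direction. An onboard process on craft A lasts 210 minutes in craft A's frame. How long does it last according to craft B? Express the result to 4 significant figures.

The velocity of craft A relative to craft B is (0.841 − 0.54)c / (1 − 0.841×0.54) = 0.55142c; relative speed 0.55142c.
At |u| = 0.55142c, γ = (1 − 0.304064)^(−1/2) = 1.1987.
Craft A's interval is proper; time dilation gives Δt_B = γΔτ = 1.1987 × 210 minutes = 251.7 minutes.

251.7 minutes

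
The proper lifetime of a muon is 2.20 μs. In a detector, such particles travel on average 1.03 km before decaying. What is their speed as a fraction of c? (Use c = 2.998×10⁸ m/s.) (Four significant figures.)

0.8421c

Lab distance = (lab lifetime)·v = γτ·βc, so βγ = d/(cτ) = 1030/(2.998×10⁸ × 2.200×10^-6) = 1.5616.
With βγ = 1.5616: γ² = 1 + (βγ)² = 3.43859, and β = (βγ)/γ = 1.5616/1.85434 = 0.8421.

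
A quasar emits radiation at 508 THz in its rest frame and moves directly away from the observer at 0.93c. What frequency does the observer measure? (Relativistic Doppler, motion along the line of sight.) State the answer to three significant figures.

96.7 THz

Relativistic Doppler (source moving away): f_obs = f_src · √((1−β)/(1+β)).
With β = 0.93: factor = √(0.07/1.93) = 0.19045.
f_obs = 508 × 0.19045 = 96.7 THz.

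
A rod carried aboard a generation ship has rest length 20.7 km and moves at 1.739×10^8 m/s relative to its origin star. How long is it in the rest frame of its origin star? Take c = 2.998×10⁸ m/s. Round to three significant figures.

16.9 km

β = v/c = (1.739×10^8 m/s)/(2.998×10⁸ m/s) = 0.580053.
β² = 0.3364615, so γ = 1/√0.6635385 = 1.2276.
Along the direction of motion the measured length is L₀/γ = 20.7/1.2276 = 16.9 km.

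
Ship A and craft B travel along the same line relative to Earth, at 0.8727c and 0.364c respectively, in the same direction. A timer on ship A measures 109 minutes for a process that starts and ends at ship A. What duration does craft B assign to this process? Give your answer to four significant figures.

The velocity of ship A relative to craft B is (0.8727 − 0.364)c / (1 − 0.8727×0.364) = 0.74553c; relative speed 0.74553c.
γ for this relative speed: γ = 1/√(1 − 0.555815) = 1.5004.
The clock on ship A records proper time, so craft B measures Δt = γΔτ = 1.5004 × 109 = 163.5 minutes.

163.5 minutes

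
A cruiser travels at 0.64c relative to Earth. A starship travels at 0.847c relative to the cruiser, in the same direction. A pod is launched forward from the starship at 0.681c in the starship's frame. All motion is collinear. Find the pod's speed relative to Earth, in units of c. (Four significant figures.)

0.9931c

Apply u = (u'+v)/(1+u'v) twice. Pod in the cruiser frame: (0.681+0.847)/(1+0.681·0.847) = 1.528/1.576807 = 0.96905c.
That velocity, transformed to the rest frame of Earth: (0.96905+0.64)/(1+0.96905·0.64) = 1.60905/1.620192 = 0.99312c.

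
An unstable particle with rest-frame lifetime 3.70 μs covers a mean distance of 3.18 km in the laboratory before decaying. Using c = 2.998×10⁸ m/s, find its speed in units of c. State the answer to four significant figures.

0.9442c

Let x = d/(cτ) = 3180 m / (2.998×10⁸ m/s × 3.700×10^-6 s) = 2.8668. Since d = βγcτ, x = βγ = β/√(1−β²).
Solving: β² = x²/(1+x²) = 8.21854/9.21854 = 0.891523, so β = 0.9442.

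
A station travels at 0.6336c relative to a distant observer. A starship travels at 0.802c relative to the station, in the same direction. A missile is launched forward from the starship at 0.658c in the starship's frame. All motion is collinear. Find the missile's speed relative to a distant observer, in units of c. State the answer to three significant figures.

Apply u = (u'+v)/(1+u'v) twice. Missile in the station frame: (0.658+0.802)/(1+0.658·0.802) = 1.46/1.527716 = 0.95568c.
That velocity, transformed to the rest frame of a distant observer: (0.95568+0.6336)/(1+0.95568·0.6336) = 1.58928/1.605518848 = 0.98989c.

0.990c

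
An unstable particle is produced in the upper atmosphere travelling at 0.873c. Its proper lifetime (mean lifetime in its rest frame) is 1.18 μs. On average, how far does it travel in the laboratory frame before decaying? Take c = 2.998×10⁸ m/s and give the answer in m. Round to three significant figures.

With β = 0.873, γ = 1/√(1 − 0.873²) = 1/√0.237871 = 2.0504.
Lab-frame lifetime: Δt = γτ = 2.0504 × 1.18 μs = 2.4195 μs.
Distance: d = vΔt = 0.873 × 2.998×10⁸ m/s × 2.4195×10^-6 s = 633 m.

633 m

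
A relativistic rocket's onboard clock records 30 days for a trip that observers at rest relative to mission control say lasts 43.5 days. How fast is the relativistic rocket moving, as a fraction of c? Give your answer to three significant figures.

0.724c

γ = Δt/Δτ = 43.5/30 = 1.45.
β = √(1 − 1/γ²) = √(1 − 0.475624) = √0.524376 = 0.724.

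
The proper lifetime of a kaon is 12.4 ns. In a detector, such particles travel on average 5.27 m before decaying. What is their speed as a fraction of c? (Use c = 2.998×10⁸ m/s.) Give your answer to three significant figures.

Lab distance = (lab lifetime)·v = γτ·βc, so βγ = d/(cτ) = 5.270/(2.998×10⁸ × 1.240×10^-8) = 1.4176.
With βγ = 1.4176: γ² = 1 + (βγ)² = 3.00959, and β = (βγ)/γ = 1.4176/1.73482 = 0.817.

0.817c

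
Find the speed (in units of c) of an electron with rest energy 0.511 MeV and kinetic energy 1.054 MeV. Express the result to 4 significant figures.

K = (γ−1)mc², so γ = 1 + 1.054/0.511 = 3.0626.
Then v/c = √(1 − γ⁻²) = √(1 − 0.106615) = √0.893385 = 0.9452.

0.9452c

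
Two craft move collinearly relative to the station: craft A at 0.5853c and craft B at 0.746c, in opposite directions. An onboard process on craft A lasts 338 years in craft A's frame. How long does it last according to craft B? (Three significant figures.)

Transform craft A's velocity into craft B's frame: (0.5853 + 0.746)/(1 + 0.5853·0.746) = 1.3313/1.4366338, so the relative speed is 0.92668c.
γ for this relative speed: γ = 1/√(1 − 0.858736) = 2.6606.
The clock on craft A records proper time, so craft B measures Δt = γΔτ = 2.6606 × 338 = 899 years.

899 years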